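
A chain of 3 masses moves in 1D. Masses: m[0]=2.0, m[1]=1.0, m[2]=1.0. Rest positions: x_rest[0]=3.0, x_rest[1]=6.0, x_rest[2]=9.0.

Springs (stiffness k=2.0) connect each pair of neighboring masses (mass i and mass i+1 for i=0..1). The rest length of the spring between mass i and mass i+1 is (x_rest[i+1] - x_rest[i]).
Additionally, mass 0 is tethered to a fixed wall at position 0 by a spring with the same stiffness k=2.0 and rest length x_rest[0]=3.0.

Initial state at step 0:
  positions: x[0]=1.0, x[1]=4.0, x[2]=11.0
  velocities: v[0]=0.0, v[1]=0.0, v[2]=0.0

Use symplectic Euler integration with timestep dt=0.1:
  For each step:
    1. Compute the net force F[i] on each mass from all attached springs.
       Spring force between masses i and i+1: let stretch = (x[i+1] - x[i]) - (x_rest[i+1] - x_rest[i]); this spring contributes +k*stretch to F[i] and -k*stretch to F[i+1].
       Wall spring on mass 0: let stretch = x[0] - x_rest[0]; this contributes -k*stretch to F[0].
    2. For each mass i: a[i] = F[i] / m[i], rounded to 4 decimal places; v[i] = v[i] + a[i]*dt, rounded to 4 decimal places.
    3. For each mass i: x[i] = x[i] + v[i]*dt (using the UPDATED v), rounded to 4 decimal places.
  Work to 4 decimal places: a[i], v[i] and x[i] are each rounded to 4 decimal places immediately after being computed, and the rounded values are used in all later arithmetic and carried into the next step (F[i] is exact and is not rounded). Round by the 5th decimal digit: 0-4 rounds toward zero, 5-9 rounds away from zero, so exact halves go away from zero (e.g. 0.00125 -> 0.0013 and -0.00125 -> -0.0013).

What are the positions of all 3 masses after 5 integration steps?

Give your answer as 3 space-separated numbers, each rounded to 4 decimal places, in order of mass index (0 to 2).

Step 0: x=[1.0000 4.0000 11.0000] v=[0.0000 0.0000 0.0000]
Step 1: x=[1.0200 4.0800 10.9200] v=[0.2000 0.8000 -0.8000]
Step 2: x=[1.0604 4.2356 10.7632] v=[0.4040 1.5560 -1.5680]
Step 3: x=[1.1220 4.4583 10.5359] v=[0.6155 2.2265 -2.2735]
Step 4: x=[1.2057 4.7358 10.2470] v=[0.8369 2.7748 -2.8890]
Step 5: x=[1.3126 5.0529 9.9079] v=[1.0693 3.1710 -3.3912]

Answer: 1.3126 5.0529 9.9079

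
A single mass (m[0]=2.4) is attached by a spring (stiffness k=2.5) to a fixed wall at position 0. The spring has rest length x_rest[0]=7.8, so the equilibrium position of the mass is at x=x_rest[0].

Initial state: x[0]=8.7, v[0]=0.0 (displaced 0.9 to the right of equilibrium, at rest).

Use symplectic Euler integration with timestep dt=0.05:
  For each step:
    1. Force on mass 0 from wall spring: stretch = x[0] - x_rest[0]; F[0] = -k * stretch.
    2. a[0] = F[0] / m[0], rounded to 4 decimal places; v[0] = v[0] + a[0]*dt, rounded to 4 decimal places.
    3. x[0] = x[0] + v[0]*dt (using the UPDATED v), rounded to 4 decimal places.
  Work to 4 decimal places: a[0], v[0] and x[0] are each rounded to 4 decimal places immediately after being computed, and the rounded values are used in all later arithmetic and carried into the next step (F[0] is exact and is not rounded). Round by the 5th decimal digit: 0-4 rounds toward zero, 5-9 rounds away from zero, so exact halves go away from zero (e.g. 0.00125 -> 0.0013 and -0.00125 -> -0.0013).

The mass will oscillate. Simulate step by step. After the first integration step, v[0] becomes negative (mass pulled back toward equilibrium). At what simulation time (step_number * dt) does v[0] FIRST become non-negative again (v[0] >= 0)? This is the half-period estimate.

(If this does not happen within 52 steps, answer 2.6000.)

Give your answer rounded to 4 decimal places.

Step 0: x=[8.7000] v=[0.0000]
Step 1: x=[8.6977] v=[-0.0469]
Step 2: x=[8.6930] v=[-0.0937]
Step 3: x=[8.6860] v=[-0.1402]
Step 4: x=[8.6767] v=[-0.1863]
Step 5: x=[8.6651] v=[-0.2320]
Step 6: x=[8.6512] v=[-0.2771]
Step 7: x=[8.6351] v=[-0.3214]
Step 8: x=[8.6169] v=[-0.3649]
Step 9: x=[8.5965] v=[-0.4074]
Step 10: x=[8.5741] v=[-0.4489]
Step 11: x=[8.5496] v=[-0.4892]
Step 12: x=[8.5232] v=[-0.5282]
Step 13: x=[8.4949] v=[-0.5659]
Step 14: x=[8.4648] v=[-0.6021]
Step 15: x=[8.4330] v=[-0.6367]
Step 16: x=[8.3995] v=[-0.6697]
Step 17: x=[8.3645] v=[-0.7009]
Step 18: x=[8.3280] v=[-0.7303]
Step 19: x=[8.2901] v=[-0.7578]
Step 20: x=[8.2509] v=[-0.7833]
Step 21: x=[8.2106] v=[-0.8068]
Step 22: x=[8.1692] v=[-0.8282]
Step 23: x=[8.1268] v=[-0.8474]
Step 24: x=[8.0836] v=[-0.8644]
Step 25: x=[8.0396] v=[-0.8792]
Step 26: x=[7.9950] v=[-0.8917]
Step 27: x=[7.9499] v=[-0.9019]
Step 28: x=[7.9044] v=[-0.9097]
Step 29: x=[7.8586] v=[-0.9151]
Step 30: x=[7.8127] v=[-0.9182]
Step 31: x=[7.7668] v=[-0.9189]
Step 32: x=[7.7209] v=[-0.9172]
Step 33: x=[7.6752] v=[-0.9131]
Step 34: x=[7.6299] v=[-0.9066]
Step 35: x=[7.5850] v=[-0.8977]
Step 36: x=[7.5407] v=[-0.8865]
Step 37: x=[7.4971] v=[-0.8730]
Step 38: x=[7.4542] v=[-0.8572]
Step 39: x=[7.4122] v=[-0.8392]
Step 40: x=[7.3713] v=[-0.8190]
Step 41: x=[7.3315] v=[-0.7967]
Step 42: x=[7.2929] v=[-0.7723]
Step 43: x=[7.2556] v=[-0.7459]
Step 44: x=[7.2197] v=[-0.7175]
Step 45: x=[7.1853] v=[-0.6873]
Step 46: x=[7.1525] v=[-0.6553]
Step 47: x=[7.1214] v=[-0.6216]
Step 48: x=[7.0921] v=[-0.5863]
Step 49: x=[7.0646] v=[-0.5494]
Step 50: x=[7.0390] v=[-0.5111]
Step 51: x=[7.0154] v=[-0.4715]
Step 52: x=[6.9939] v=[-0.4306]
v[0] did not become non-negative within 52 steps; using fallback time=2.6000

Answer: 2.6000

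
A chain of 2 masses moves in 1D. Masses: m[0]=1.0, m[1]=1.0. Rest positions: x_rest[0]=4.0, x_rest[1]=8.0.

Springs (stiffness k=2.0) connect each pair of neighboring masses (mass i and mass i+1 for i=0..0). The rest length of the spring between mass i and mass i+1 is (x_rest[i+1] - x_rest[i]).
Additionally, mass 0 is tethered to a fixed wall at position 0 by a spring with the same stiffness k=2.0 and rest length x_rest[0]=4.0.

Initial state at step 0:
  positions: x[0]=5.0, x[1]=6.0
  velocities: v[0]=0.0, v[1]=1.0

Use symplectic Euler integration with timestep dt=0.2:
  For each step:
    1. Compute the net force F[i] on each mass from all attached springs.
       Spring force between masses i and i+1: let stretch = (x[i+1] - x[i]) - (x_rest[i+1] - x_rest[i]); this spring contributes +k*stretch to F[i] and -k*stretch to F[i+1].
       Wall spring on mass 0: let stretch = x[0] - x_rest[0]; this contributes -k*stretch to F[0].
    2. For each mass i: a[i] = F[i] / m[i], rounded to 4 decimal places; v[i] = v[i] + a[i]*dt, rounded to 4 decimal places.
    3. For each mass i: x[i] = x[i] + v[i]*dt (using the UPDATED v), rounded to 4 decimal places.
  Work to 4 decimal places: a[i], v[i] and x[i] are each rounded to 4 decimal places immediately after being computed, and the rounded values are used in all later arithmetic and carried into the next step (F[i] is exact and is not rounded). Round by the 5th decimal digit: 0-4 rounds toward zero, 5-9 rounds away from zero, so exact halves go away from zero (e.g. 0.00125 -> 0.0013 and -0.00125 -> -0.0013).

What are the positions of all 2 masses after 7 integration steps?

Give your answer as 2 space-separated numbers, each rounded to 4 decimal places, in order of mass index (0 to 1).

Answer: 2.7661 9.4892

Derivation:
Step 0: x=[5.0000 6.0000] v=[0.0000 1.0000]
Step 1: x=[4.6800 6.4400] v=[-1.6000 2.2000]
Step 2: x=[4.1264 7.0592] v=[-2.7680 3.0960]
Step 3: x=[3.4773 7.7638] v=[-3.2454 3.5229]
Step 4: x=[2.8930 8.4455] v=[-2.9217 3.4083]
Step 5: x=[2.5214 9.0030] v=[-1.8579 2.7873]
Step 6: x=[2.4666 9.3619] v=[-0.2738 1.7947]
Step 7: x=[2.7661 9.4892] v=[1.4977 0.6366]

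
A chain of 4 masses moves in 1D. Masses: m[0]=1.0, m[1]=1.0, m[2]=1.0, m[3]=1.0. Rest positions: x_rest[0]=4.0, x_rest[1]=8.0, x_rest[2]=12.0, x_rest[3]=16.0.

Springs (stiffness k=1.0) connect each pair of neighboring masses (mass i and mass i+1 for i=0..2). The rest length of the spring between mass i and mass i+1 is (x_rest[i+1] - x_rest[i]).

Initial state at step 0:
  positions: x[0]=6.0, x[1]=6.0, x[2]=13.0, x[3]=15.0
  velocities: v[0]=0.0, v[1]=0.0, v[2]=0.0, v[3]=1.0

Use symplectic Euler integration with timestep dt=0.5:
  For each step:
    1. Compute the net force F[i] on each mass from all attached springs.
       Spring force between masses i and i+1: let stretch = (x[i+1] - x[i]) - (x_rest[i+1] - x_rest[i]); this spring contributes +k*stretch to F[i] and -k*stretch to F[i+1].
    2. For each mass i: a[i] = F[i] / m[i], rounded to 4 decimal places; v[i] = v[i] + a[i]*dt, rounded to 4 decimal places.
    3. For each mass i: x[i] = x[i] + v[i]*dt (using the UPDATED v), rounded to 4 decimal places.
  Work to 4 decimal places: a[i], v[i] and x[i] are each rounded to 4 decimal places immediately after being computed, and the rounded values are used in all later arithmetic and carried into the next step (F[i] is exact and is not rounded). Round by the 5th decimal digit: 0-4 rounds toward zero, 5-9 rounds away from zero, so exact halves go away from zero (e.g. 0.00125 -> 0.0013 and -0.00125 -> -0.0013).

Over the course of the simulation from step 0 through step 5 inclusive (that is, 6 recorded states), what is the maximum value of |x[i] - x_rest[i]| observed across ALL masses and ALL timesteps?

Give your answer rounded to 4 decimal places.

Answer: 2.6642

Derivation:
Step 0: x=[6.0000 6.0000 13.0000 15.0000] v=[0.0000 0.0000 0.0000 1.0000]
Step 1: x=[5.0000 7.7500 11.7500 16.0000] v=[-2.0000 3.5000 -2.5000 2.0000]
Step 2: x=[3.6875 9.8125 10.5625 16.9375] v=[-2.6250 4.1250 -2.3750 1.8750]
Step 3: x=[2.9063 10.5313 10.7813 17.2813] v=[-1.5625 1.4375 0.4375 0.6875]
Step 4: x=[3.0313 9.4063 12.5626 17.0001] v=[0.2500 -2.2500 3.5625 -0.5625]
Step 5: x=[3.7501 7.4766 14.6642 16.6095] v=[1.4375 -3.8594 4.2031 -0.7813]
Max displacement = 2.6642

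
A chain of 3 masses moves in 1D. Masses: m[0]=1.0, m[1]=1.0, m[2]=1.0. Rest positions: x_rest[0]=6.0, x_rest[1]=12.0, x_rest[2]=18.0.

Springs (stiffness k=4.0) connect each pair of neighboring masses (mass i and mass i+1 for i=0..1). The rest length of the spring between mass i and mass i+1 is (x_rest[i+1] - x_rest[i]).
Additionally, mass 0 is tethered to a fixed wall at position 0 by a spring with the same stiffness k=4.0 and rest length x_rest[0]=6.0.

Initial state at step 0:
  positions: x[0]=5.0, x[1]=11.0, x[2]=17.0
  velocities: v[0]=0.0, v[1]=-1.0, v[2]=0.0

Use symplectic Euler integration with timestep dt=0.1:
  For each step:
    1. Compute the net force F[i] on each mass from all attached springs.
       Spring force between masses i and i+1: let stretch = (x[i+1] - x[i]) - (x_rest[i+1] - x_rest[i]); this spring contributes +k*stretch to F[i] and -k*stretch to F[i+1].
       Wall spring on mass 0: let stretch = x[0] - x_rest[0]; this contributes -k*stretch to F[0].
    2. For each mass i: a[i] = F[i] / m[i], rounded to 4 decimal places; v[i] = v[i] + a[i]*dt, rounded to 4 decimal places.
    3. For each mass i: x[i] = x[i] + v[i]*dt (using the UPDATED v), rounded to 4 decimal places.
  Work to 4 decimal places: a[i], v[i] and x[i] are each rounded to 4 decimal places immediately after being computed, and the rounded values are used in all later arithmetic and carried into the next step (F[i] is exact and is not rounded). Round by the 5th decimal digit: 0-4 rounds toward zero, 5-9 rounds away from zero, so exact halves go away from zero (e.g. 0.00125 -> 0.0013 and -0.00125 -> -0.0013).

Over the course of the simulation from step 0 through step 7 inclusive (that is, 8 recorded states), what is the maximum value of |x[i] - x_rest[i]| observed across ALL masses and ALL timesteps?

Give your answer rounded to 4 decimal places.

Answer: 1.3101

Derivation:
Step 0: x=[5.0000 11.0000 17.0000] v=[0.0000 -1.0000 0.0000]
Step 1: x=[5.0400 10.9000 17.0000] v=[0.4000 -1.0000 0.0000]
Step 2: x=[5.1128 10.8096 16.9960] v=[0.7280 -0.9040 -0.0400]
Step 3: x=[5.2090 10.7388 16.9845] v=[0.9616 -0.7082 -0.1146]
Step 4: x=[5.3180 10.6966 16.9632] v=[1.0899 -0.4218 -0.2129]
Step 5: x=[5.4294 10.6899 16.9313] v=[1.1141 -0.0666 -0.3195]
Step 6: x=[5.5341 10.7225 16.8897] v=[1.0465 0.3258 -0.4161]
Step 7: x=[5.6249 10.7942 16.8414] v=[0.9082 0.7173 -0.4830]
Max displacement = 1.3101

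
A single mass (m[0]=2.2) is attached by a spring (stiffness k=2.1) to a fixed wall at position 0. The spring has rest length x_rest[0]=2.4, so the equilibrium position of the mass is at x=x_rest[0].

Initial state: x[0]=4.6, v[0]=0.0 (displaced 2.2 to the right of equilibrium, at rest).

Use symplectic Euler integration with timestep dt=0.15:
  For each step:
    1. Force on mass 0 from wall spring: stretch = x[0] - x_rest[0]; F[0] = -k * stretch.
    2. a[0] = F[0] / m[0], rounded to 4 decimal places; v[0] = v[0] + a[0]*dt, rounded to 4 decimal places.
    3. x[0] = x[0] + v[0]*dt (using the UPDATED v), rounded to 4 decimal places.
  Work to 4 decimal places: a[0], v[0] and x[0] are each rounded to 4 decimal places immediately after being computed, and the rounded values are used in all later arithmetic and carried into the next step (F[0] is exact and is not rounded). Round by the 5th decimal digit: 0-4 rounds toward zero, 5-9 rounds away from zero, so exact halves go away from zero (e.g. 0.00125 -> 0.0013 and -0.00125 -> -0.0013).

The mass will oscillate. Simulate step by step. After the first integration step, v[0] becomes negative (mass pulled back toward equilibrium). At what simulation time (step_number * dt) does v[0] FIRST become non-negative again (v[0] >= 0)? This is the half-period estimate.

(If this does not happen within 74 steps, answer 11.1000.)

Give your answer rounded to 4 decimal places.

Answer: 3.3000

Derivation:
Step 0: x=[4.6000] v=[0.0000]
Step 1: x=[4.5528] v=[-0.3150]
Step 2: x=[4.4593] v=[-0.6232]
Step 3: x=[4.3216] v=[-0.9181]
Step 4: x=[4.1426] v=[-1.1932]
Step 5: x=[3.9262] v=[-1.4427]
Step 6: x=[3.6770] v=[-1.6612]
Step 7: x=[3.4004] v=[-1.8441]
Step 8: x=[3.1023] v=[-1.9873]
Step 9: x=[2.7891] v=[-2.0879]
Step 10: x=[2.4676] v=[-2.1436]
Step 11: x=[2.1446] v=[-2.1533]
Step 12: x=[1.8271] v=[-2.1167]
Step 13: x=[1.5219] v=[-2.0347]
Step 14: x=[1.2356] v=[-1.9090]
Step 15: x=[0.9743] v=[-1.7423]
Step 16: x=[0.7436] v=[-1.5382]
Step 17: x=[0.5485] v=[-1.3010]
Step 18: x=[0.3931] v=[-1.0359]
Step 19: x=[0.2808] v=[-0.7485]
Step 20: x=[0.2140] v=[-0.4451]
Step 21: x=[0.1942] v=[-0.1321]
Step 22: x=[0.2218] v=[0.1837]
First v>=0 after going negative at step 22, time=3.3000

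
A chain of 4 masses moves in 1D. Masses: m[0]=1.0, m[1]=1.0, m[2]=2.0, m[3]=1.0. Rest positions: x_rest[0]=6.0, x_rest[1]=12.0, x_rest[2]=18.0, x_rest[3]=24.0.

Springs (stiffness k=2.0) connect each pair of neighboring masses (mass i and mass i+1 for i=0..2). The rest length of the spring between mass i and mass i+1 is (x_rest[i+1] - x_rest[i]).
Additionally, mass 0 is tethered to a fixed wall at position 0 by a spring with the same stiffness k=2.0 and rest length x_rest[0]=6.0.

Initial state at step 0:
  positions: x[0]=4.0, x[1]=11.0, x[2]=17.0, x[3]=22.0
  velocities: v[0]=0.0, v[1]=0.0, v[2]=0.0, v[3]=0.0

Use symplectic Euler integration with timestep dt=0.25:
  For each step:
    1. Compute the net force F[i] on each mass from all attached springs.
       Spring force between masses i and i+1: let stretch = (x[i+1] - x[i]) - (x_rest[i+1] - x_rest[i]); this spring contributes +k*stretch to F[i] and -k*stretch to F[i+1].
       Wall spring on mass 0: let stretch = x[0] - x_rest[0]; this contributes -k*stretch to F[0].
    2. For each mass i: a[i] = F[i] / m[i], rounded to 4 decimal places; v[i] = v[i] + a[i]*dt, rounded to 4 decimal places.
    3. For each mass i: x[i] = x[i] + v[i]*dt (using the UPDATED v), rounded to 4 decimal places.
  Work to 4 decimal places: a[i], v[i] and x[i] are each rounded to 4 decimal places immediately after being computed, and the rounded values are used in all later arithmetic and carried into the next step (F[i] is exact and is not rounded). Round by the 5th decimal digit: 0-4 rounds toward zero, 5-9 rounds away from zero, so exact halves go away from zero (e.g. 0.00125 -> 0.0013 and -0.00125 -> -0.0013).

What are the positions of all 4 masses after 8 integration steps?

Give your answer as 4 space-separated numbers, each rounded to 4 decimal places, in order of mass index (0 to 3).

Answer: 6.0834 12.1409 16.6024 23.2157

Derivation:
Step 0: x=[4.0000 11.0000 17.0000 22.0000] v=[0.0000 0.0000 0.0000 0.0000]
Step 1: x=[4.3750 10.8750 16.9375 22.1250] v=[1.5000 -0.5000 -0.2500 0.5000]
Step 2: x=[5.0156 10.6953 16.8203 22.3516] v=[2.5625 -0.7188 -0.4688 0.9063]
Step 3: x=[5.7393 10.5713 16.6660 22.6368] v=[2.8946 -0.4962 -0.6172 1.1407]
Step 4: x=[6.3496 10.6051 16.5040 22.9256] v=[2.4410 0.1352 -0.6482 1.1553]
Step 5: x=[6.6981 10.8443 16.3746 23.1617] v=[1.3940 0.9569 -0.5175 0.9445]
Step 6: x=[6.7276 11.2566 16.3238 23.2995] v=[0.1181 1.6490 -0.2033 0.5510]
Step 7: x=[6.4823 11.7361 16.3923 23.3153] v=[-0.9812 1.9181 0.2738 0.0632]
Step 8: x=[6.0834 12.1409 16.6024 23.2157] v=[-1.5955 1.6193 0.8405 -0.3983]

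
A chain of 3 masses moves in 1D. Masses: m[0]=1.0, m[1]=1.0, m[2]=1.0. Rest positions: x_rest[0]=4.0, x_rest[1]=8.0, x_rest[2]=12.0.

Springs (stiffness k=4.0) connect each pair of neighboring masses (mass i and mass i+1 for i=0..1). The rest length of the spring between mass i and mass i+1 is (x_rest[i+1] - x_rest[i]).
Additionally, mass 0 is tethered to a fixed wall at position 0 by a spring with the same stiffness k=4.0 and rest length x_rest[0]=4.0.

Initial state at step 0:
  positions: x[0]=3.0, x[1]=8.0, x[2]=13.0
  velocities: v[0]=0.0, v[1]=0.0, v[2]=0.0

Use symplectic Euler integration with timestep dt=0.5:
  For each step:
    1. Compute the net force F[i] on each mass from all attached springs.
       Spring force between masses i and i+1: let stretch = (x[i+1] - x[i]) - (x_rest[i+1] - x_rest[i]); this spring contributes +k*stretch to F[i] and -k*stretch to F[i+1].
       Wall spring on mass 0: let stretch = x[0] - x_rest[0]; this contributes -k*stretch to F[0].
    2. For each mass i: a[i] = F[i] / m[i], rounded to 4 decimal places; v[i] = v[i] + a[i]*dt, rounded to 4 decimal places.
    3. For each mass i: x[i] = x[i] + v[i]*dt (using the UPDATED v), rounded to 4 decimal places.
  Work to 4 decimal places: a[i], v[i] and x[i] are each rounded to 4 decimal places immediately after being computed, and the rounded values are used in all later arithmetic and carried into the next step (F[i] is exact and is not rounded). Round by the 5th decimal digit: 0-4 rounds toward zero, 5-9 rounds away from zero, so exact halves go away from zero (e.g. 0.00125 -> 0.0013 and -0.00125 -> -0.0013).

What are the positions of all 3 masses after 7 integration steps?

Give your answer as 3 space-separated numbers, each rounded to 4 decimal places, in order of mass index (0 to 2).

Step 0: x=[3.0000 8.0000 13.0000] v=[0.0000 0.0000 0.0000]
Step 1: x=[5.0000 8.0000 12.0000] v=[4.0000 0.0000 -2.0000]
Step 2: x=[5.0000 9.0000 11.0000] v=[0.0000 2.0000 -2.0000]
Step 3: x=[4.0000 8.0000 12.0000] v=[-2.0000 -2.0000 2.0000]
Step 4: x=[3.0000 7.0000 13.0000] v=[-2.0000 -2.0000 2.0000]
Step 5: x=[3.0000 8.0000 12.0000] v=[0.0000 2.0000 -2.0000]
Step 6: x=[5.0000 8.0000 11.0000] v=[4.0000 0.0000 -2.0000]
Step 7: x=[5.0000 8.0000 11.0000] v=[0.0000 0.0000 0.0000]

Answer: 5.0000 8.0000 11.0000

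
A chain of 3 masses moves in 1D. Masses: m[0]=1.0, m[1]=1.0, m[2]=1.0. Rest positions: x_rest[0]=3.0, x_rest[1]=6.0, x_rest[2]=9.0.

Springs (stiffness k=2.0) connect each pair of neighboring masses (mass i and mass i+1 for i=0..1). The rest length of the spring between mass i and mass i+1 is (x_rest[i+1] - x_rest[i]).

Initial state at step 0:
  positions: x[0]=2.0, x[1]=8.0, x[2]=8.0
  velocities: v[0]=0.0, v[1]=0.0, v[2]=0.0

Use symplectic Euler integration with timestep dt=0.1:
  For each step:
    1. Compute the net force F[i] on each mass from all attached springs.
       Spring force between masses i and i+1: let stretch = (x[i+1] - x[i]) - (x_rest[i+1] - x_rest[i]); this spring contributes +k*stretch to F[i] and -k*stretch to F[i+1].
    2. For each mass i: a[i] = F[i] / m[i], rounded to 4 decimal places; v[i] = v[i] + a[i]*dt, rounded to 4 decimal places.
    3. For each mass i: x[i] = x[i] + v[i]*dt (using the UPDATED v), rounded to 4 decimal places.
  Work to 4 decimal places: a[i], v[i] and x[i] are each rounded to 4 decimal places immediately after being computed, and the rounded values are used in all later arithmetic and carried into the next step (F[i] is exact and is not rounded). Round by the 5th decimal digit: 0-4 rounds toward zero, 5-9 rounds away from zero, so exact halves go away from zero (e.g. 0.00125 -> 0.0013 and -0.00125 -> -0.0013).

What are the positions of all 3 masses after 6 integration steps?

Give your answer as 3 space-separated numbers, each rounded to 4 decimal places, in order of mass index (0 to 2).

Answer: 3.0255 5.9488 9.0255

Derivation:
Step 0: x=[2.0000 8.0000 8.0000] v=[0.0000 0.0000 0.0000]
Step 1: x=[2.0600 7.8800 8.0600] v=[0.6000 -1.2000 0.6000]
Step 2: x=[2.1764 7.6472 8.1764] v=[1.1640 -2.3280 1.1640]
Step 3: x=[2.3422 7.3156 8.3422] v=[1.6582 -3.3163 1.6582]
Step 4: x=[2.5475 6.9050 8.5475] v=[2.0529 -4.1057 2.0529]
Step 5: x=[2.7799 6.4401 8.7799] v=[2.3244 -4.6487 2.3244]
Step 6: x=[3.0255 5.9488 9.0255] v=[2.4564 -4.9128 2.4564]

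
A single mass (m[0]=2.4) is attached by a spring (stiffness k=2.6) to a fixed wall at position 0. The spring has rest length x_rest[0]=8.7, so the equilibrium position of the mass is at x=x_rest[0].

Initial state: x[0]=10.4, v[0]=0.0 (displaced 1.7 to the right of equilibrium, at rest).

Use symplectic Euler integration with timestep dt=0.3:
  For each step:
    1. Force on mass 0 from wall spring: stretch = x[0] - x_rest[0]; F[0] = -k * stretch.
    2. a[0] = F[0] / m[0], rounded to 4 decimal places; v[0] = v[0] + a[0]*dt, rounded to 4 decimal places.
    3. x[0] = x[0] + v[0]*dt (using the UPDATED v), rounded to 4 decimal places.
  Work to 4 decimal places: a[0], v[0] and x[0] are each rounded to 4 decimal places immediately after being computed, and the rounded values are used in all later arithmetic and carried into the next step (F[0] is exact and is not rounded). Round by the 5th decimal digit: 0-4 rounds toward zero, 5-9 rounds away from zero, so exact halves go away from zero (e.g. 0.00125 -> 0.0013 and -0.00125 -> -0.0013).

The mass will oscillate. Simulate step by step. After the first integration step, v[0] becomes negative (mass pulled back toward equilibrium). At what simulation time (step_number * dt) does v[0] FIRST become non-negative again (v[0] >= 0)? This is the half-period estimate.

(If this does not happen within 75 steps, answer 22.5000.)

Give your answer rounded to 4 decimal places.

Answer: 3.3000

Derivation:
Step 0: x=[10.4000] v=[0.0000]
Step 1: x=[10.2343] v=[-0.5525]
Step 2: x=[9.9189] v=[-1.0512]
Step 3: x=[9.4847] v=[-1.4474]
Step 4: x=[8.9740] v=[-1.7024]
Step 5: x=[8.4366] v=[-1.7914]
Step 6: x=[7.9249] v=[-1.7058]
Step 7: x=[7.4887] v=[-1.4539]
Step 8: x=[7.1706] v=[-1.0602]
Step 9: x=[7.0017] v=[-0.5631]
Step 10: x=[6.9983] v=[-0.0112]
Step 11: x=[7.1609] v=[0.5419]
First v>=0 after going negative at step 11, time=3.3000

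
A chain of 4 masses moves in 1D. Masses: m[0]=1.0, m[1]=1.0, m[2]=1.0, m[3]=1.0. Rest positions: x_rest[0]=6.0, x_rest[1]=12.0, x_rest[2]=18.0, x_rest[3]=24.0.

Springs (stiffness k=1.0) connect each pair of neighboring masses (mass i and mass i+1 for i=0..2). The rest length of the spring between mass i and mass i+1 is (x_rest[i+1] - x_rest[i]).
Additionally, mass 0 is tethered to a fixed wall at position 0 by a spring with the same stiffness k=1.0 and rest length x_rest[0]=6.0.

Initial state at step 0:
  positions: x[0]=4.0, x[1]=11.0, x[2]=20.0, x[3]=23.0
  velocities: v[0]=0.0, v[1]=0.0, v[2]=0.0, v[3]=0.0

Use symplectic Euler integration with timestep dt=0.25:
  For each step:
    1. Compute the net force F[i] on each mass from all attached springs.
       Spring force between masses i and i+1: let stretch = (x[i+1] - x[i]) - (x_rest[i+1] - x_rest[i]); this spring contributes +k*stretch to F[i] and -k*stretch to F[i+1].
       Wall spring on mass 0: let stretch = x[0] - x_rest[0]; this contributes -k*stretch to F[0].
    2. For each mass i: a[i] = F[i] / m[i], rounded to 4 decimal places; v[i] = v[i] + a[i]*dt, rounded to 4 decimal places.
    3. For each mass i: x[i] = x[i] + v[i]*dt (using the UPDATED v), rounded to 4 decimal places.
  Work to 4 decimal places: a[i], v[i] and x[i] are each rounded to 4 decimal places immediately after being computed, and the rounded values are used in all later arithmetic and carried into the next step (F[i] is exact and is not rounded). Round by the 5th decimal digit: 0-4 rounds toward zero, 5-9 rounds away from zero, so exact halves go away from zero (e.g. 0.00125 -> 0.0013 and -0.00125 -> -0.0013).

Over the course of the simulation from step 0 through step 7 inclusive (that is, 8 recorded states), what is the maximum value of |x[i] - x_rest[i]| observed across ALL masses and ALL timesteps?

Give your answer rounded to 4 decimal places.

Step 0: x=[4.0000 11.0000 20.0000 23.0000] v=[0.0000 0.0000 0.0000 0.0000]
Step 1: x=[4.1875 11.1250 19.6250 23.1875] v=[0.7500 0.5000 -1.5000 0.7500]
Step 2: x=[4.5469 11.3477 18.9414 23.5274] v=[1.4375 0.8906 -2.7344 1.3594]
Step 3: x=[5.0472 11.6199 18.0698 23.9556] v=[2.0010 1.0888 -3.4863 1.7129]
Step 4: x=[5.6428 11.8844 17.1630 24.3910] v=[2.3824 1.0581 -3.6273 1.7415]
Step 5: x=[6.2758 12.0888 16.3780 24.7496] v=[2.5321 0.8174 -3.1400 1.4345]
Step 6: x=[6.8799 12.1979 15.8482 24.9600] v=[2.4164 0.4365 -2.1194 0.8416]
Step 7: x=[7.3864 12.2028 15.6597 24.9759] v=[2.0259 0.0196 -0.7540 0.0637]
Max displacement = 2.3403

Answer: 2.3403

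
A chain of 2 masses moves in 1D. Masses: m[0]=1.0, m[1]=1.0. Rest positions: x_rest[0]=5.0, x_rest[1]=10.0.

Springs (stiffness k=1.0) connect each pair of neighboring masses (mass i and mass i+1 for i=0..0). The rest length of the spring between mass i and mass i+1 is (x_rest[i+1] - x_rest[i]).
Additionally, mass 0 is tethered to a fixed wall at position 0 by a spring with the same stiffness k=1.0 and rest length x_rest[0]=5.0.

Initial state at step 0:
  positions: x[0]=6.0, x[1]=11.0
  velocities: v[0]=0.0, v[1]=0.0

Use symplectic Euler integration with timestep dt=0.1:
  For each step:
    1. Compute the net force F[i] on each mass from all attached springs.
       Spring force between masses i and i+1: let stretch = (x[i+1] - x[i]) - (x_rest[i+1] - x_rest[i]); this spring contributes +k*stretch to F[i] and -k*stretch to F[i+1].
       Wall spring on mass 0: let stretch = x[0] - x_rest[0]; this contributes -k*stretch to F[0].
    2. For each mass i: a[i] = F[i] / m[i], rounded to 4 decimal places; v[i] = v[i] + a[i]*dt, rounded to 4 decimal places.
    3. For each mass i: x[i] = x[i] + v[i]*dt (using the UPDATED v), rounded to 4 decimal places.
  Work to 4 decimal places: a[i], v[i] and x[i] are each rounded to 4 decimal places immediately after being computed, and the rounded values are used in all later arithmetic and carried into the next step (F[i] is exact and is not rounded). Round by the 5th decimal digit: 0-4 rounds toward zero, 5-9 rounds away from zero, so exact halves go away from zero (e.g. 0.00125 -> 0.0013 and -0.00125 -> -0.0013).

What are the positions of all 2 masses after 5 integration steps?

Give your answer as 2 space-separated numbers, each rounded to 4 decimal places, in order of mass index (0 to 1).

Step 0: x=[6.0000 11.0000] v=[0.0000 0.0000]
Step 1: x=[5.9900 11.0000] v=[-0.1000 0.0000]
Step 2: x=[5.9702 10.9999] v=[-0.1980 -0.0010]
Step 3: x=[5.9410 10.9995] v=[-0.2921 -0.0040]
Step 4: x=[5.9030 10.9985] v=[-0.3804 -0.0099]
Step 5: x=[5.8569 10.9966] v=[-0.4612 -0.0195]

Answer: 5.8569 10.9966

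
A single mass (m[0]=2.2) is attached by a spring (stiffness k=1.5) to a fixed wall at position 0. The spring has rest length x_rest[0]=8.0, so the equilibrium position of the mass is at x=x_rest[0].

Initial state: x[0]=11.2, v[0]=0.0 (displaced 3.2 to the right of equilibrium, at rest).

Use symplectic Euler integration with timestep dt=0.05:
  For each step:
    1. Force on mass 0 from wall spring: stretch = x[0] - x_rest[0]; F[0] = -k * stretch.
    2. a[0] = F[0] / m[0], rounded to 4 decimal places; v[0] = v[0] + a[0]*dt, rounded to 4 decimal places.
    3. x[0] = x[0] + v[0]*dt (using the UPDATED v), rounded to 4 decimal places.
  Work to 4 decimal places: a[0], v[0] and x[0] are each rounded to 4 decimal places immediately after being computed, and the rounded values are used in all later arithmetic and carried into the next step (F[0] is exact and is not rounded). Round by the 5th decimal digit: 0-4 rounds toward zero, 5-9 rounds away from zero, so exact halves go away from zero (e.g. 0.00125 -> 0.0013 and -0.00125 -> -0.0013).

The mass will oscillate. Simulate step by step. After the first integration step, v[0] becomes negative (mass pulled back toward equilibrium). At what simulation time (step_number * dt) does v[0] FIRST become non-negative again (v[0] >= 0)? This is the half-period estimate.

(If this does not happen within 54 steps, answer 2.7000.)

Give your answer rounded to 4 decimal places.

Answer: 2.7000

Derivation:
Step 0: x=[11.2000] v=[0.0000]
Step 1: x=[11.1945] v=[-0.1091]
Step 2: x=[11.1836] v=[-0.2180]
Step 3: x=[11.1673] v=[-0.3265]
Step 4: x=[11.1456] v=[-0.4345]
Step 5: x=[11.1185] v=[-0.5417]
Step 6: x=[11.0861] v=[-0.6480]
Step 7: x=[11.0484] v=[-0.7532]
Step 8: x=[11.0055] v=[-0.8571]
Step 9: x=[10.9575] v=[-0.9596]
Step 10: x=[10.9045] v=[-1.0604]
Step 11: x=[10.8465] v=[-1.1594]
Step 12: x=[10.7837] v=[-1.2564]
Step 13: x=[10.7161] v=[-1.3513]
Step 14: x=[10.6439] v=[-1.4439]
Step 15: x=[10.5672] v=[-1.5340]
Step 16: x=[10.4861] v=[-1.6215]
Step 17: x=[10.4008] v=[-1.7063]
Step 18: x=[10.3114] v=[-1.7881]
Step 19: x=[10.2181] v=[-1.8669]
Step 20: x=[10.1210] v=[-1.9425]
Step 21: x=[10.0203] v=[-2.0148]
Step 22: x=[9.9161] v=[-2.0837]
Step 23: x=[9.8087] v=[-2.1490]
Step 24: x=[9.6982] v=[-2.2107]
Step 25: x=[9.5848] v=[-2.2686]
Step 26: x=[9.4687] v=[-2.3226]
Step 27: x=[9.3501] v=[-2.3727]
Step 28: x=[9.2292] v=[-2.4187]
Step 29: x=[9.1062] v=[-2.4606]
Step 30: x=[8.9813] v=[-2.4983]
Step 31: x=[8.8547] v=[-2.5318]
Step 32: x=[8.7267] v=[-2.5609]
Step 33: x=[8.5974] v=[-2.5857]
Step 34: x=[8.4671] v=[-2.6061]
Step 35: x=[8.3360] v=[-2.6220]
Step 36: x=[8.2043] v=[-2.6335]
Step 37: x=[8.0723] v=[-2.6405]
Step 38: x=[7.9402] v=[-2.6430]
Step 39: x=[7.8082] v=[-2.6410]
Step 40: x=[7.6765] v=[-2.6345]
Step 41: x=[7.5453] v=[-2.6235]
Step 42: x=[7.4149] v=[-2.6080]
Step 43: x=[7.2855] v=[-2.5881]
Step 44: x=[7.1573] v=[-2.5637]
Step 45: x=[7.0306] v=[-2.5350]
Step 46: x=[6.9055] v=[-2.5020]
Step 47: x=[6.7823] v=[-2.4647]
Step 48: x=[6.6611] v=[-2.4232]
Step 49: x=[6.5422] v=[-2.3776]
Step 50: x=[6.4258] v=[-2.3279]
Step 51: x=[6.3121] v=[-2.2742]
Step 52: x=[6.2013] v=[-2.2167]
Step 53: x=[6.0935] v=[-2.1554]
Step 54: x=[5.9890] v=[-2.0904]
v[0] did not become non-negative within 54 steps; using fallback time=2.7000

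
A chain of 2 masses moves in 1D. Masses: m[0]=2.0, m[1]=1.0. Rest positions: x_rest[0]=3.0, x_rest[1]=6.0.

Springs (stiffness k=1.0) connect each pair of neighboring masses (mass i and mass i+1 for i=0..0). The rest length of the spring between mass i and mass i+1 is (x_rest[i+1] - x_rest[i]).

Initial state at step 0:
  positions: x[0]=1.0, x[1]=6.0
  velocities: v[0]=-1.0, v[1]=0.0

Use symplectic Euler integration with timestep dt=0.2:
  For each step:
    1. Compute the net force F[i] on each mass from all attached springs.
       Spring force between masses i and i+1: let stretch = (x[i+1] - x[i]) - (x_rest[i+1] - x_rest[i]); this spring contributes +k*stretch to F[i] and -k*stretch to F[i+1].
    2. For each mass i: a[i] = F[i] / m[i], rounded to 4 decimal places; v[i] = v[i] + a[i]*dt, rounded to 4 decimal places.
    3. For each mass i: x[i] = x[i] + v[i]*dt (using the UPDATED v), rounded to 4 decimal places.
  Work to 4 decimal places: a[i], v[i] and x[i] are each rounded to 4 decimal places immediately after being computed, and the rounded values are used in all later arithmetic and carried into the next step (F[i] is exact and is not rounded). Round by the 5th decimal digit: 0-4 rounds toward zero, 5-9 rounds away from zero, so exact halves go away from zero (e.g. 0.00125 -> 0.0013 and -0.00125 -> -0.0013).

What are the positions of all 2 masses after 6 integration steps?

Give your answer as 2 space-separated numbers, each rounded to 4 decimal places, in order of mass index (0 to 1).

Answer: 0.6107 4.3785

Derivation:
Step 0: x=[1.0000 6.0000] v=[-1.0000 0.0000]
Step 1: x=[0.8400 5.9200] v=[-0.8000 -0.4000]
Step 2: x=[0.7216 5.7568] v=[-0.5920 -0.8160]
Step 3: x=[0.6439 5.5122] v=[-0.3885 -1.2230]
Step 4: x=[0.6036 5.1929] v=[-0.2017 -1.5967]
Step 5: x=[0.5950 4.8100] v=[-0.0428 -1.9146]
Step 6: x=[0.6107 4.3785] v=[0.0787 -2.1576]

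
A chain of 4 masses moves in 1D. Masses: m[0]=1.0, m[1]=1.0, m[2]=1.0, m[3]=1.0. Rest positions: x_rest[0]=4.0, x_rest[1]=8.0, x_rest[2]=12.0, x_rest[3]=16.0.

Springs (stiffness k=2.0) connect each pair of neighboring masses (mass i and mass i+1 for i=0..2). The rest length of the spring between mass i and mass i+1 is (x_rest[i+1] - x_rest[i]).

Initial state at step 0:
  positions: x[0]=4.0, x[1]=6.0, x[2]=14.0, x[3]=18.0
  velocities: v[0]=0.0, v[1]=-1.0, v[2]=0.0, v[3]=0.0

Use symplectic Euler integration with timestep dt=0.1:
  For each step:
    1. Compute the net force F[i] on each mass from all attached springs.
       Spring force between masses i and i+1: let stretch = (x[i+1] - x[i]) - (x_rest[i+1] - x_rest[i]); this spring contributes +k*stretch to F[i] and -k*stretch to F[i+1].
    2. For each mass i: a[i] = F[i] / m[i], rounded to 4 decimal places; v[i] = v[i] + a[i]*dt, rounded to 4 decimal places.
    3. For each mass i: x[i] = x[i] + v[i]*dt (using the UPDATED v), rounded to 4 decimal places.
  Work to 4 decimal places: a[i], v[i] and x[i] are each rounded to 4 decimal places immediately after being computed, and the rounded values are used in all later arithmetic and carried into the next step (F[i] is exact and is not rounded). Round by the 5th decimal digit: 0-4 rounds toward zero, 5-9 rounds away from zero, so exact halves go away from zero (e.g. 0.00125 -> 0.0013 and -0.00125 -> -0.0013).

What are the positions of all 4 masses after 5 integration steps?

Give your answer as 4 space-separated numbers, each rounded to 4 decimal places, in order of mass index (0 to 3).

Step 0: x=[4.0000 6.0000 14.0000 18.0000] v=[0.0000 -1.0000 0.0000 0.0000]
Step 1: x=[3.9600 6.0200 13.9200 18.0000] v=[-0.4000 0.2000 -0.8000 0.0000]
Step 2: x=[3.8812 6.1568 13.7636 17.9984] v=[-0.7880 1.3680 -1.5640 -0.0160]
Step 3: x=[3.7679 6.4002 13.5398 17.9921] v=[-1.1329 2.4342 -2.2384 -0.0630]
Step 4: x=[3.6273 6.7338 13.2622 17.9768] v=[-1.4064 3.3357 -2.7759 -0.1535]
Step 5: x=[3.4688 7.1358 12.9483 17.9472] v=[-1.5851 4.0201 -3.1387 -0.2964]

Answer: 3.4688 7.1358 12.9483 17.9472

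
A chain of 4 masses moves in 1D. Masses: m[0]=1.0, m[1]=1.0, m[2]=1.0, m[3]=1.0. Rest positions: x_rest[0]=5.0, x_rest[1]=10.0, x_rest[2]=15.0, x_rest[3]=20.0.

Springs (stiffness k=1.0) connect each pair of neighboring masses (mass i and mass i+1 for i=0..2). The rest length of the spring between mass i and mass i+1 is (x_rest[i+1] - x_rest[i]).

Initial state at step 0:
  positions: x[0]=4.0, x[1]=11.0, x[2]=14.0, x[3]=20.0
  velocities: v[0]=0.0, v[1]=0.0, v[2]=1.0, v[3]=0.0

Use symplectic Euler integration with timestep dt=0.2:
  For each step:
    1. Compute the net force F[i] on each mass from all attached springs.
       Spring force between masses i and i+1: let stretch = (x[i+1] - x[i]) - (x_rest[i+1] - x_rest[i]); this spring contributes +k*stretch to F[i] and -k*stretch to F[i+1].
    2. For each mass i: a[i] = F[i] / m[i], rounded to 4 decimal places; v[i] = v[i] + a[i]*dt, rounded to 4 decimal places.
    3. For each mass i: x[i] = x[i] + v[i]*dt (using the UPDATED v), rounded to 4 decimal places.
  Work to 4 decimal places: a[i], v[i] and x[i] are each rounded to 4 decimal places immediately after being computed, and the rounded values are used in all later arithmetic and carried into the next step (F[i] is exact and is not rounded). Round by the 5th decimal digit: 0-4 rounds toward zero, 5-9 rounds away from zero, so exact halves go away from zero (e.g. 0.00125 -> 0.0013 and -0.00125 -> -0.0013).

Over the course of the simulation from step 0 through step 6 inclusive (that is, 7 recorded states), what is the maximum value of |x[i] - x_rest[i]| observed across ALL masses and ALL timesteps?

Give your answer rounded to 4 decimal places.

Step 0: x=[4.0000 11.0000 14.0000 20.0000] v=[0.0000 0.0000 1.0000 0.0000]
Step 1: x=[4.0800 10.8400 14.3200 19.9600] v=[0.4000 -0.8000 1.6000 -0.2000]
Step 2: x=[4.2304 10.5488 14.7264 19.8944] v=[0.7520 -1.4560 2.0320 -0.3280]
Step 3: x=[4.4335 10.1720 15.1724 19.8221] v=[1.0157 -1.8842 2.2301 -0.3616]
Step 4: x=[4.6662 9.7656 15.6044 19.7638] v=[1.1634 -2.0318 2.1600 -0.2915]
Step 5: x=[4.9029 9.3888 15.9692 19.7391] v=[1.1833 -1.8839 1.8241 -0.1234]
Step 6: x=[5.1190 9.0958 16.2216 19.7636] v=[1.0805 -1.4650 1.2620 0.1226]
Max displacement = 1.2216

Answer: 1.2216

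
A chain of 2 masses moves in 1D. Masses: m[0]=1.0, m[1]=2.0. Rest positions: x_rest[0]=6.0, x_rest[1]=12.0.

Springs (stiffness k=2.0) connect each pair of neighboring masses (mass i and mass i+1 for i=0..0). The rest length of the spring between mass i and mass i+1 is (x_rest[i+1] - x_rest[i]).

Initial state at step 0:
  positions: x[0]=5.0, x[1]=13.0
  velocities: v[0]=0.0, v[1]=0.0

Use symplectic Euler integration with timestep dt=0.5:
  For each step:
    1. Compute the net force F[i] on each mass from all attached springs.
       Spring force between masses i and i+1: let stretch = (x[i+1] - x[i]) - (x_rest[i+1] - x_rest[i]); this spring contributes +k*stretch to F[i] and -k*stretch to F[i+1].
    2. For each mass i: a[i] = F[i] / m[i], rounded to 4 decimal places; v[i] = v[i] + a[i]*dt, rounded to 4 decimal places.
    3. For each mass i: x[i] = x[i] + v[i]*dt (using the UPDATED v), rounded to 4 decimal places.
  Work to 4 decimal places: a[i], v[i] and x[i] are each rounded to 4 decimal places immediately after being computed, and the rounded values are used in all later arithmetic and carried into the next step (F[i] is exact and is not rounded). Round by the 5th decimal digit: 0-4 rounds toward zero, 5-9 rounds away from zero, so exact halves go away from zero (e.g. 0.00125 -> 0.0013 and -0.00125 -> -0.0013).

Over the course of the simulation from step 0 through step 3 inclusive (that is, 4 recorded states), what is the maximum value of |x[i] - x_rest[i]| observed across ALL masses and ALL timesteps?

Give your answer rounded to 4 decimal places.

Answer: 1.8125

Derivation:
Step 0: x=[5.0000 13.0000] v=[0.0000 0.0000]
Step 1: x=[6.0000 12.5000] v=[2.0000 -1.0000]
Step 2: x=[7.2500 11.8750] v=[2.5000 -1.2500]
Step 3: x=[7.8125 11.5938] v=[1.1250 -0.5625]
Max displacement = 1.8125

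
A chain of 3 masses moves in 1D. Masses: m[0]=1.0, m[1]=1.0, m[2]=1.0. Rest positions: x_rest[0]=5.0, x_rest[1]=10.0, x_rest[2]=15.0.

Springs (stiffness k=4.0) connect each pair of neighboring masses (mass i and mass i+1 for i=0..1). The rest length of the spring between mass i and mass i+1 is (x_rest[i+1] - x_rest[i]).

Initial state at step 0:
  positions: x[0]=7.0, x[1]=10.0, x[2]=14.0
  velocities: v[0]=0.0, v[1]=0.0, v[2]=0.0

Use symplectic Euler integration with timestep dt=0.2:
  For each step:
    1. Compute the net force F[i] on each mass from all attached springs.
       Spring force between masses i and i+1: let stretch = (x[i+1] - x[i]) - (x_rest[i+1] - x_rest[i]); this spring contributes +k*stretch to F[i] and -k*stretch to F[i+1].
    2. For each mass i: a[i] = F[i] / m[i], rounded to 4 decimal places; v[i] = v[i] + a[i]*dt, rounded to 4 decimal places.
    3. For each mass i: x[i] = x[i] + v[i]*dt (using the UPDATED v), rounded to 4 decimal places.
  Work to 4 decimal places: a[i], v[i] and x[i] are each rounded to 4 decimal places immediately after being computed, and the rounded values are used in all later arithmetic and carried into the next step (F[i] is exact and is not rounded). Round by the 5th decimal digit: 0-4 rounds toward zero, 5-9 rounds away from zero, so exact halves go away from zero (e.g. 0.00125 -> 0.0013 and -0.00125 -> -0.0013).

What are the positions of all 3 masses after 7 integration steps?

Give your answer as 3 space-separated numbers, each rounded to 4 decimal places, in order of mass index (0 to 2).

Step 0: x=[7.0000 10.0000 14.0000] v=[0.0000 0.0000 0.0000]
Step 1: x=[6.6800 10.1600 14.1600] v=[-1.6000 0.8000 0.8000]
Step 2: x=[6.1168 10.4032 14.4800] v=[-2.8160 1.2160 1.6000]
Step 3: x=[5.4394 10.6129 14.9477] v=[-3.3869 1.0483 2.3386]
Step 4: x=[4.7898 10.6884 15.5219] v=[-3.2481 0.3773 2.8708]
Step 5: x=[4.2840 10.5934 16.1227] v=[-2.5292 -0.4748 3.0040]
Step 6: x=[3.9877 10.3736 16.6388] v=[-1.4817 -1.0989 2.5806]
Step 7: x=[3.9131 10.1345 16.9525] v=[-0.3730 -1.1955 1.5684]

Answer: 3.9131 10.1345 16.9525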